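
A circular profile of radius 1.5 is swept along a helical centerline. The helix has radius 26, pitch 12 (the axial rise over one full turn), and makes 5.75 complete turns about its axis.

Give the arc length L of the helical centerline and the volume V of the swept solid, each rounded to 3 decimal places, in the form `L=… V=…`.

L=941.867 V=6657.666

2πR = 2π·26 = 163.362818
per-turn = √(163.362818² + 12²) = √(26687.4103 + 144) = √26831.4103 = 163.802962
L = 5.75 × 163.802962 = 941.867030
V = π·1.5² × L = 7.068583 × 941.867030 = 6657.665723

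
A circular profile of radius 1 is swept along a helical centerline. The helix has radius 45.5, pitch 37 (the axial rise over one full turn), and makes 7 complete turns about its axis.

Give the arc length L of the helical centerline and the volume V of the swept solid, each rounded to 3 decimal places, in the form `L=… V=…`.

2πR = 2π·45.5 = 285.884931
per-turn = √(285.884931² + 37²) = √(81730.1940 + 1369) = √83099.1940 = 288.269308
L = 7 × 288.269308 = 2017.885157
V = π·1² × L = 3.141593 × 2017.885157 = 6339.373186

L=2017.885 V=6339.373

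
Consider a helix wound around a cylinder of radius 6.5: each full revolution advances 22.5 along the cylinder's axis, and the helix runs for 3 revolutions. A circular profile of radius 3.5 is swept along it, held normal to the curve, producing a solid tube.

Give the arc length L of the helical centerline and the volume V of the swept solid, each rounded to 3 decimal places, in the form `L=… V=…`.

2πR = 2π·6.5 = 40.840704
per-turn = √(40.840704² + 22.5²) = √(1667.9631 + 506.25) = √2174.2131 = 46.628459
L = 3 × 46.628459 = 139.885376
V = π·3.5² × L = 38.484510 × 139.885376 = 5383.420135

L=139.885 V=5383.420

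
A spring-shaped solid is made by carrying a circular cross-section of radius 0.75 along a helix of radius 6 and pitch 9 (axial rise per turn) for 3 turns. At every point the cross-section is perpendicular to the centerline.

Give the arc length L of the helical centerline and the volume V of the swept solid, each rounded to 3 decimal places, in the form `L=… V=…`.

L=116.276 V=205.476

2πR = 2π·6 = 37.699112
per-turn = √(37.699112² + 9²) = √(1421.2230 + 81) = √1502.2230 = 38.758522
L = 3 × 38.758522 = 116.275566
V = π·0.75² × L = 1.767146 × 116.275566 = 205.475886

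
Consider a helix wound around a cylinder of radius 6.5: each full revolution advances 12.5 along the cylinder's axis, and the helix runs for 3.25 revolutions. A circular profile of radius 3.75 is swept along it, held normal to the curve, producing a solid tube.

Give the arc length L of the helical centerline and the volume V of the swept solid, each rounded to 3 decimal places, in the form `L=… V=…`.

L=138.810 V=6132.444

2πR = 2π·6.5 = 40.840704
per-turn = √(40.840704² + 12.5²) = √(1667.9631 + 156.25) = √1824.2131 = 42.710808
L = 3.25 × 42.710808 = 138.810127
V = π·3.75² × L = 44.178647 × 138.810127 = 6132.443554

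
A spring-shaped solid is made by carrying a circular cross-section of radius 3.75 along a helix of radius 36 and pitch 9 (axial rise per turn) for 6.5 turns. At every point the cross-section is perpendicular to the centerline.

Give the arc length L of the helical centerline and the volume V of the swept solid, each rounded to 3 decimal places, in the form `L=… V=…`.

L=1471.429 V=65005.730

2πR = 2π·36 = 226.194671
per-turn = √(226.194671² + 9²) = √(51164.0292 + 81) = √51245.0292 = 226.373650
L = 6.5 × 226.373650 = 1471.428722
V = π·3.75² × L = 44.178647 × 1471.428722 = 65005.729647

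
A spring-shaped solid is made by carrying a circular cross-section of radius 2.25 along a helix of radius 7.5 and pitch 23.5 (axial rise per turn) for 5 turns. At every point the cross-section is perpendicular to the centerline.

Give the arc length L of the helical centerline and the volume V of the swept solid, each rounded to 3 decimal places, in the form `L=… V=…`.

L=263.292 V=4187.481

2πR = 2π·7.5 = 47.123890
per-turn = √(47.123890² + 23.5²) = √(2220.6610 + 552.25) = √2772.9110 = 52.658437
L = 5 × 52.658437 = 263.292185
V = π·2.25² × L = 15.904313 × 263.292185 = 4187.481273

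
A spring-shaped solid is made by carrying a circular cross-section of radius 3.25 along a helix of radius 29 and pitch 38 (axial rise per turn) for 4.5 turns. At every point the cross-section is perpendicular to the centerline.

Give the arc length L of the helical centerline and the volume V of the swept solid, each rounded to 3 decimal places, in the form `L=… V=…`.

L=837.597 V=27794.034

2πR = 2π·29 = 182.212374
per-turn = √(182.212374² + 38²) = √(33201.3492 + 1444) = √34645.3492 = 186.132612
L = 4.5 × 186.132612 = 837.596753
V = π·3.25² × L = 33.183072 × 837.596753 = 27794.033715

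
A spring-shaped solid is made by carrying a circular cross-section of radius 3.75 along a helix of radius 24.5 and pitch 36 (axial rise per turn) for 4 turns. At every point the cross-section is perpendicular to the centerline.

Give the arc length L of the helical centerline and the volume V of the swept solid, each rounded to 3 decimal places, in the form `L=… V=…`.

L=632.366 V=27937.073

2πR = 2π·24.5 = 153.938040
per-turn = √(153.938040² + 36²) = √(23696.9202 + 1296) = √24992.9202 = 158.091493
L = 4 × 158.091493 = 632.365972
V = π·3.75² × L = 44.178647 × 632.365972 = 27937.072861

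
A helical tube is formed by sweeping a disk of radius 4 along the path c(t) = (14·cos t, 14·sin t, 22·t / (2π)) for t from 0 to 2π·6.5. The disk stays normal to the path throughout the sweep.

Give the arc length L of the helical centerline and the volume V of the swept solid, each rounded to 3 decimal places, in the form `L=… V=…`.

2πR = 2π·14 = 87.964594
per-turn = √(87.964594² + 22²) = √(7737.7699 + 484) = √8221.7699 = 90.673976
L = 6.5 × 90.673976 = 589.380841
V = π·4² × L = 50.265482 × 589.380841 = 29625.512343

L=589.381 V=29625.512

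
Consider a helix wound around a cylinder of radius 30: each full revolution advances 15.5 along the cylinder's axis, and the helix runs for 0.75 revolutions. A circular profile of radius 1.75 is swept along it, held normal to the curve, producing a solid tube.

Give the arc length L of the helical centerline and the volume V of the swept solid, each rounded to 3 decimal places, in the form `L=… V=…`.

2πR = 2π·30 = 188.495559
per-turn = √(188.495559² + 15.5²) = √(35530.5758 + 240.25) = √35770.8258 = 189.131768
L = 0.75 × 189.131768 = 141.848826
V = π·1.75² × L = 9.621128 × 141.848826 = 1364.745644

L=141.849 V=1364.746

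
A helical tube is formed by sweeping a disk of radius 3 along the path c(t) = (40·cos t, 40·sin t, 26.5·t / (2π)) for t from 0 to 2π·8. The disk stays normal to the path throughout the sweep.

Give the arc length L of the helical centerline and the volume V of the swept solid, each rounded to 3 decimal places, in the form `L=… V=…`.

2πR = 2π·40 = 251.327412
per-turn = √(251.327412² + 26.5²) = √(63165.4682 + 702.25) = √63867.7182 = 252.720633
L = 8 × 252.720633 = 2021.765061
V = π·3² × L = 28.274334 × 2021.765061 = 57164.060372

L=2021.765 V=57164.060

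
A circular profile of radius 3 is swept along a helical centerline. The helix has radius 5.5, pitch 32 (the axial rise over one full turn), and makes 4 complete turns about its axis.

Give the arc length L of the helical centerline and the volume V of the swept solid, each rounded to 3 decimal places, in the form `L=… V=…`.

2πR = 2π·5.5 = 34.557519
per-turn = √(34.557519² + 32²) = √(1194.2221 + 1024) = √2218.2221 = 47.098006
L = 4 × 47.098006 = 188.392022
V = π·3² × L = 28.274334 × 188.392022 = 5326.658943

L=188.392 V=5326.659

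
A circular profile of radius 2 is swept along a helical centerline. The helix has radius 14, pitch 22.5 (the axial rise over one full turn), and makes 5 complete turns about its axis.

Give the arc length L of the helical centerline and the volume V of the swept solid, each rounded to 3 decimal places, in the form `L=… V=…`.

2πR = 2π·14 = 87.964594
per-turn = √(87.964594² + 22.5²) = √(7737.7699 + 506.25) = √8244.0199 = 90.796585
L = 5 × 90.796585 = 453.982925
V = π·2² × L = 12.566371 × 453.982925 = 5704.917689

L=453.983 V=5704.918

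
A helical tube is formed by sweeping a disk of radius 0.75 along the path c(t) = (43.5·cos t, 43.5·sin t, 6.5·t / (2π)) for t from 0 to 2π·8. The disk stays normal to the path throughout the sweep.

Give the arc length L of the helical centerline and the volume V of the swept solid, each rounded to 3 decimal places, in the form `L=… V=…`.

2πR = 2π·43.5 = 273.318561
per-turn = √(273.318561² + 6.5²) = √(74703.0357 + 42.25) = √74745.2857 = 273.395841
L = 8 × 273.395841 = 2187.166726
V = π·0.75² × L = 1.767146 × 2187.166726 = 3865.042641

L=2187.167 V=3865.043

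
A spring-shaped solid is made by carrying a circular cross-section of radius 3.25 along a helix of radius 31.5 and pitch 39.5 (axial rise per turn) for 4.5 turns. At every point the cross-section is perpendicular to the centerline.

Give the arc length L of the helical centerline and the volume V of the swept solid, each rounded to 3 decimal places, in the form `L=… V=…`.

2πR = 2π·31.5 = 197.920337
per-turn = √(197.920337² + 39.5²) = √(39172.4599 + 1560.25) = √40732.7099 = 201.823462
L = 4.5 × 201.823462 = 908.205580
V = π·3.25² × L = 33.183072 × 908.205580 = 30137.051505

L=908.206 V=30137.052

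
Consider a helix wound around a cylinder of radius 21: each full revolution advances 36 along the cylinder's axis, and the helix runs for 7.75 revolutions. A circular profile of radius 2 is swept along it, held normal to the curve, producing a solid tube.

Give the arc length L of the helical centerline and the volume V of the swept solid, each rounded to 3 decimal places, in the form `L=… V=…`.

2πR = 2π·21 = 131.946891
per-turn = √(131.946891² + 36²) = √(17409.9822 + 1296) = √18705.9822 = 136.769815
L = 7.75 × 136.769815 = 1059.966063
V = π·2² × L = 12.566371 × 1059.966063 = 13319.926380

L=1059.966 V=13319.926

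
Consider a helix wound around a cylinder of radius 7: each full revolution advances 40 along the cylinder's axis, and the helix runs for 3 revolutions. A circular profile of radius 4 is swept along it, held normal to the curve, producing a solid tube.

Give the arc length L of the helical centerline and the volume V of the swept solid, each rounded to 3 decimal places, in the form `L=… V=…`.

L=178.354 V=8965.026

2πR = 2π·7 = 43.982297
per-turn = √(43.982297² + 40²) = √(1934.4425 + 1600) = √3534.4425 = 59.451177
L = 3 × 59.451177 = 178.353531
V = π·4² × L = 50.265482 × 178.353531 = 8965.026304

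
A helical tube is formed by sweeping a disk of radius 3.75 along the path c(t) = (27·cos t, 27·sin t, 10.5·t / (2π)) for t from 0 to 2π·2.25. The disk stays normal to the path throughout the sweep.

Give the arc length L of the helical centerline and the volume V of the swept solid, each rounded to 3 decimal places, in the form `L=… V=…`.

2πR = 2π·27 = 169.646003
per-turn = √(169.646003² + 10.5²) = √(28779.7664 + 110.25) = √28890.0164 = 169.970634
L = 2.25 × 169.970634 = 382.433927
V = π·3.75² × L = 44.178647 × 382.433927 = 16895.413325

L=382.434 V=16895.413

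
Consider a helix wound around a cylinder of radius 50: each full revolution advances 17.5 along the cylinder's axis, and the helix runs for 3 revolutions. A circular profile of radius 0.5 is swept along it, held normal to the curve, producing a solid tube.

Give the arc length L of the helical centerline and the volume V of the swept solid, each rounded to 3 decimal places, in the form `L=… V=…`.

L=943.939 V=741.368

2πR = 2π·50 = 314.159265
per-turn = √(314.159265² + 17.5²) = √(98696.0440 + 306.25) = √99002.2940 = 314.646300
L = 3 × 314.646300 = 943.938900
V = π·0.5² × L = 0.785398 × 943.938900 = 741.367878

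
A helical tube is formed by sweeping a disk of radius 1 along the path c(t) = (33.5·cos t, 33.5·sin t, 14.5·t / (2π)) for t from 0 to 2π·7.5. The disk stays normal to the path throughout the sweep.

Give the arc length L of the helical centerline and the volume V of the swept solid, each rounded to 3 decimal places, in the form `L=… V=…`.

2πR = 2π·33.5 = 210.486708
per-turn = √(210.486708² + 14.5²) = √(44304.6542 + 210.25) = √44514.9042 = 210.985554
L = 7.5 × 210.985554 = 1582.391658
V = π·1² × L = 3.141593 × 1582.391658 = 4971.230007

L=1582.392 V=4971.230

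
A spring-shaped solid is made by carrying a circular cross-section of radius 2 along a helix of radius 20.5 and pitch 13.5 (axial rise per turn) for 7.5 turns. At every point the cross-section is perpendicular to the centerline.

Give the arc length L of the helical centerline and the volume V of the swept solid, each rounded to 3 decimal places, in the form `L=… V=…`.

L=971.331 V=12206.108

2πR = 2π·20.5 = 128.805299
per-turn = √(128.805299² + 13.5²) = √(16590.8050 + 182.25) = √16773.0550 = 129.510830
L = 7.5 × 129.510830 = 971.331222
V = π·2² × L = 12.566371 × 971.331222 = 12206.108130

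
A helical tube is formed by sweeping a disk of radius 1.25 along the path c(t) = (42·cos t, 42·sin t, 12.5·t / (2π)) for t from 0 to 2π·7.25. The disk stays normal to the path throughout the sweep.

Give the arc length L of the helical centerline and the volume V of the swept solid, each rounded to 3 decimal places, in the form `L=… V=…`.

2πR = 2π·42 = 263.893783
per-turn = √(263.893783² + 12.5²) = √(69639.9287 + 156.25) = √69796.1787 = 264.189664
L = 7.25 × 264.189664 = 1915.375065
V = π·1.25² × L = 4.908739 × 1915.375065 = 9402.075365

L=1915.375 V=9402.075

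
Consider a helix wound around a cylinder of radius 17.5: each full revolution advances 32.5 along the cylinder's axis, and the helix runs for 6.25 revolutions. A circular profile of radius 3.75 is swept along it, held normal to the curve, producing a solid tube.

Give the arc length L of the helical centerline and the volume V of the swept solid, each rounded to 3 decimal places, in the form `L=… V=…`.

L=716.614 V=31659.041

2πR = 2π·17.5 = 109.955743
per-turn = √(109.955743² + 32.5²) = √(12090.2654 + 1056.25) = √13146.5154 = 114.658255
L = 6.25 × 114.658255 = 716.614092
V = π·3.75² × L = 44.178647 × 716.614092 = 31659.040803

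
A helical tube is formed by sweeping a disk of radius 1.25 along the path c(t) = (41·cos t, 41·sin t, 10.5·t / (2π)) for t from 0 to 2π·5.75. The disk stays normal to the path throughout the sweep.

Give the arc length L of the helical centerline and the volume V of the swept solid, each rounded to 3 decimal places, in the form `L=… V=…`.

2πR = 2π·41 = 257.610598
per-turn = √(257.610598² + 10.5²) = √(66363.2200 + 110.25) = √66473.4700 = 257.824495
L = 5.75 × 257.824495 = 1482.490844
V = π·1.25² × L = 4.908739 × 1482.490844 = 7277.159912

L=1482.491 V=7277.160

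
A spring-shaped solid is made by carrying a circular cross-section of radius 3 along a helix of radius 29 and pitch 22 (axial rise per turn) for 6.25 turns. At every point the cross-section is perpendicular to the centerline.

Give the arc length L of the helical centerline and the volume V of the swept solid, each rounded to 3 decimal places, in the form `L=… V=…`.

L=1147.098 V=32433.433

2πR = 2π·29 = 182.212374
per-turn = √(182.212374² + 22²) = √(33201.3492 + 484) = √33685.3492 = 183.535689
L = 6.25 × 183.535689 = 1147.098057
V = π·3² × L = 28.274334 × 1147.098057 = 32433.433471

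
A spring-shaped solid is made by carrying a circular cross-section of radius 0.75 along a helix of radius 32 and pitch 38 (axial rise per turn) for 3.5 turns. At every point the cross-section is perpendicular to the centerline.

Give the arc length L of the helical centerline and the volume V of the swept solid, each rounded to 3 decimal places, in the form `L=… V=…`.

L=716.175 V=1265.585

2πR = 2π·32 = 201.061930
per-turn = √(201.061930² + 38²) = √(40425.8996 + 1444) = √41869.8996 = 204.621357
L = 3.5 × 204.621357 = 716.174749
V = π·0.75² × L = 1.767146 × 716.174749 = 1265.585247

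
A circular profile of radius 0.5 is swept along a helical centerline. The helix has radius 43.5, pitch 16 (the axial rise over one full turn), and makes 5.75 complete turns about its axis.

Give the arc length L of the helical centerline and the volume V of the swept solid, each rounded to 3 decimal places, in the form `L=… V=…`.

L=1574.272 V=1236.431

2πR = 2π·43.5 = 273.318561
per-turn = √(273.318561² + 16²) = √(74703.0357 + 256) = √74959.0357 = 273.786478
L = 5.75 × 273.786478 = 1574.272250
V = π·0.5² × L = 0.785398 × 1574.272250 = 1236.430534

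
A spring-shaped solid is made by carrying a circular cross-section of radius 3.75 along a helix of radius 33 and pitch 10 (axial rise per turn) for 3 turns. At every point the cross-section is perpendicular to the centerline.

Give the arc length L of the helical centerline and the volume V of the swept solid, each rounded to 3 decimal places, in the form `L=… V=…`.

2πR = 2π·33 = 207.345115
per-turn = √(207.345115² + 10²) = √(42991.9968 + 100) = √43091.9968 = 207.586119
L = 3 × 207.586119 = 622.758357
V = π·3.75² × L = 44.178647 × 622.758357 = 27512.621418

L=622.758 V=27512.621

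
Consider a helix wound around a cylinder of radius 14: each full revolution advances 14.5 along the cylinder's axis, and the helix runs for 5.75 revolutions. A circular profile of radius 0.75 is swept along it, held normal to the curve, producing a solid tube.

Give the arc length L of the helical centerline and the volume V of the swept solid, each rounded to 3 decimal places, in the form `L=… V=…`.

2πR = 2π·14 = 87.964594
per-turn = √(87.964594² + 14.5²) = √(7737.7699 + 210.25) = √7948.0199 = 89.151668
L = 5.75 × 89.151668 = 512.622089
V = π·0.75² × L = 1.767146 × 512.622089 = 905.878007

L=512.622 V=905.878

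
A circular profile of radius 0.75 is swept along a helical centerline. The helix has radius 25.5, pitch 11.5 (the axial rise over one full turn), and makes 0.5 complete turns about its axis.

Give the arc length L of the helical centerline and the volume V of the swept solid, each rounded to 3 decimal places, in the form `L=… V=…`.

2πR = 2π·25.5 = 160.221225
per-turn = √(160.221225² + 11.5²) = √(25670.8410 + 132.25) = √25803.0910 = 160.633406
L = 0.5 × 160.633406 = 80.316703
V = π·0.75² × L = 1.767146 × 80.316703 = 141.931330

L=80.317 V=141.931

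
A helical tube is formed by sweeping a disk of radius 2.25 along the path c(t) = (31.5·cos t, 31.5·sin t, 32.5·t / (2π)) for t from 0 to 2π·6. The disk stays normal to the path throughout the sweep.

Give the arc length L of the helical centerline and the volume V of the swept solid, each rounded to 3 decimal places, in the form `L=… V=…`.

L=1203.426 V=19139.660

2πR = 2π·31.5 = 197.920337
per-turn = √(197.920337² + 32.5²) = √(39172.4599 + 1056.25) = √40228.7099 = 200.570960
L = 6 × 200.570960 = 1203.425758
V = π·2.25² × L = 15.904313 × 1203.425758 = 19139.659699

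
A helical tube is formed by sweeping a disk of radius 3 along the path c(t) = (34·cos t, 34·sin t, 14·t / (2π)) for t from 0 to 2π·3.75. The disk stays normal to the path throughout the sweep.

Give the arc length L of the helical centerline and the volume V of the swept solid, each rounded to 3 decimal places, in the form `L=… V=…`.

L=802.825 V=22699.330

2πR = 2π·34 = 213.628300
per-turn = √(213.628300² + 14²) = √(45637.0508 + 196) = √45833.0508 = 214.086550
L = 3.75 × 214.086550 = 802.824561
V = π·3² × L = 28.274334 × 802.824561 = 22699.329694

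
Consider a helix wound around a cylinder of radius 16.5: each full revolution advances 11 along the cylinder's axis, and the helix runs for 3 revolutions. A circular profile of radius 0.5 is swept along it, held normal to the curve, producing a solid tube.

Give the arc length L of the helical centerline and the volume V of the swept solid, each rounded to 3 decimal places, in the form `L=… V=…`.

2πR = 2π·16.5 = 103.672558
per-turn = √(103.672558² + 11²) = √(10747.9992 + 121) = √10868.9992 = 104.254492
L = 3 × 104.254492 = 312.763477
V = π·0.5² × L = 0.785398 × 312.763477 = 245.643861

L=312.763 V=245.644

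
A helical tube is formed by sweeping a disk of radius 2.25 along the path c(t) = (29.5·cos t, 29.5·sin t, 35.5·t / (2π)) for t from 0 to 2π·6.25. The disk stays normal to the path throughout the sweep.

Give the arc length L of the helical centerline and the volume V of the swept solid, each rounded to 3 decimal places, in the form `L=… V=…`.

2πR = 2π·29.5 = 185.353967
per-turn = √(185.353967² + 35.5²) = √(34356.0929 + 1260.25) = √35616.3429 = 188.722926
L = 6.25 × 188.722926 = 1179.518290
V = π·2.25² × L = 15.904313 × 1179.518290 = 18759.427840

L=1179.518 V=18759.428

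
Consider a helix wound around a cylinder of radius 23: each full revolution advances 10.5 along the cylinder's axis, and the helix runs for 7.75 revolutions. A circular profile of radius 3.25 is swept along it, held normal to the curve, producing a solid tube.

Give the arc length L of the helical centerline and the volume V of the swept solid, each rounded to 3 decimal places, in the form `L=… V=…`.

L=1122.930 V=37262.272

2πR = 2π·23 = 144.513262
per-turn = √(144.513262² + 10.5²) = √(20884.0829 + 110.25) = √20994.3329 = 144.894213
L = 7.75 × 144.894213 = 1122.930149
V = π·3.25² × L = 33.183072 × 1122.930149 = 37262.272454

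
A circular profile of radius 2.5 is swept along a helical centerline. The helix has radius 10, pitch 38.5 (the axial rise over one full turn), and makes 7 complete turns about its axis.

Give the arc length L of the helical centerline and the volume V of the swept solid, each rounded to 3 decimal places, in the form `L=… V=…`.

2πR = 2π·10 = 62.831853
per-turn = √(62.831853² + 38.5²) = √(3947.8418 + 1482.25) = √5430.0918 = 73.689156
L = 7 × 73.689156 = 515.824094
V = π·2.5² × L = 19.634954 × 515.824094 = 10128.182408

L=515.824 V=10128.182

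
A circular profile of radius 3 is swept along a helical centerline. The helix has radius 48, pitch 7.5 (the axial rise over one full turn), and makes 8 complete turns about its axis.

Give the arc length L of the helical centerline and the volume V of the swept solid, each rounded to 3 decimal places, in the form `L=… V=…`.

2πR = 2π·48 = 301.592895
per-turn = √(301.592895² + 7.5²) = √(90958.2742 + 56.25) = √91014.5242 = 301.686135
L = 8 × 301.686135 = 2413.489081
V = π·3² × L = 28.274334 × 2413.489081 = 68239.796110

L=2413.489 V=68239.796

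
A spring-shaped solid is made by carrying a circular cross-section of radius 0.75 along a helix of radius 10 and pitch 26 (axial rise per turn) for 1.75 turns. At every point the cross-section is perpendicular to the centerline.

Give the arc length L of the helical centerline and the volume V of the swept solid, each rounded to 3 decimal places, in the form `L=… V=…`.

L=118.998 V=210.287

2πR = 2π·10 = 62.831853
per-turn = √(62.831853² + 26²) = √(3947.8418 + 676) = √4623.8418 = 67.998836
L = 1.75 × 67.998836 = 118.997964
V = π·0.75² × L = 1.767146 × 118.997964 = 210.286760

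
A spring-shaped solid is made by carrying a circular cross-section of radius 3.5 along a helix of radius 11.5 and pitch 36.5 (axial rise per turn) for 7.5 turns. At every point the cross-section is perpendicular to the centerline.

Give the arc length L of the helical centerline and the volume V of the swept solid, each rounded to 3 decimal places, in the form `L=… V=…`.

L=607.142 V=23365.565

2πR = 2π·11.5 = 72.256631
per-turn = √(72.256631² + 36.5²) = √(5221.0207 + 1332.25) = √6553.2707 = 80.952274
L = 7.5 × 80.952274 = 607.142058
V = π·3.5² × L = 38.484510 × 607.142058 = 23365.564602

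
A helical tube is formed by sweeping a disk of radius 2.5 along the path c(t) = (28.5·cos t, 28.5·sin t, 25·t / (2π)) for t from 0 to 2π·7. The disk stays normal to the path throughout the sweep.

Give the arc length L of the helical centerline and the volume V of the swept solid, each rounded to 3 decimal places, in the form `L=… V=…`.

2πR = 2π·28.5 = 179.070781
per-turn = √(179.070781² + 25²) = √(32066.3447 + 625) = √32691.3447 = 180.807480
L = 7 × 180.807480 = 1265.652358
V = π·2.5² × L = 19.634954 × 1265.652358 = 24851.025929

L=1265.652 V=24851.026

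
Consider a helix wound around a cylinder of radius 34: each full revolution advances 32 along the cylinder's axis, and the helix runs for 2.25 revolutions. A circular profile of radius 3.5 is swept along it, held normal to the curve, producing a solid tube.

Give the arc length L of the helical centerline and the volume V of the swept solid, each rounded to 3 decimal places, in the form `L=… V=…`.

L=486.026 V=18704.484

2πR = 2π·34 = 213.628300
per-turn = √(213.628300² + 32²) = √(45637.0508 + 1024) = √46661.0508 = 216.011691
L = 2.25 × 216.011691 = 486.026305
V = π·3.5² × L = 38.484510 × 486.026305 = 18704.484209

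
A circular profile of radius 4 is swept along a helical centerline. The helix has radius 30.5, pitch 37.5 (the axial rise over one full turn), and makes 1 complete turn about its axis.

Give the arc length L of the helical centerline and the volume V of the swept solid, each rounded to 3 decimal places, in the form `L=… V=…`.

L=195.272 V=9815.428

2πR = 2π·30.5 = 191.637152
per-turn = √(191.637152² + 37.5²) = √(36724.7980 + 1406.25) = √38131.0480 = 195.271729
L = 1 × 195.271729 = 195.271729
V = π·4² × L = 50.265482 × 195.271729 = 9815.427647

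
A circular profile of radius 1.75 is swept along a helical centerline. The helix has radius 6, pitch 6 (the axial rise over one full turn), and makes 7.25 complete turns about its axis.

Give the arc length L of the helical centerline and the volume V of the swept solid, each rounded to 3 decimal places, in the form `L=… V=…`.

2πR = 2π·6 = 37.699112
per-turn = √(37.699112² + 6²) = √(1421.2230 + 36) = √1457.2230 = 38.173591
L = 7.25 × 38.173591 = 276.758533
V = π·1.75² × L = 9.621128 × 276.758533 = 2662.729135

L=276.759 V=2662.729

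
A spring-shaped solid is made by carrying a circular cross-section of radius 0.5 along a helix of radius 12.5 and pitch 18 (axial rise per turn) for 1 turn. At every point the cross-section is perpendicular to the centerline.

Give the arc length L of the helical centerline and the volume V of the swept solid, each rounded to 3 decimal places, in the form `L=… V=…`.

L=80.576 V=63.284

2πR = 2π·12.5 = 78.539816
per-turn = √(78.539816² + 18²) = √(6168.5028 + 324) = √6492.5028 = 80.576068
L = 1 × 80.576068 = 80.576068
V = π·0.5² × L = 0.785398 × 80.576068 = 63.284296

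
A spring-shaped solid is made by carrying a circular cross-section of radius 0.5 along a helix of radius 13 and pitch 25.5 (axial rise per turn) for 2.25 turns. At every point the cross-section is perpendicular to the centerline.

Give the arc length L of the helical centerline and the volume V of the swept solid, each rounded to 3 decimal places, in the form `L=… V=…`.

2πR = 2π·13 = 81.681409
per-turn = √(81.681409² + 25.5²) = √(6671.8526 + 650.25) = √7322.1026 = 85.569285
L = 2.25 × 85.569285 = 192.530892
V = π·0.5² × L = 0.785398 × 192.530892 = 151.213409

L=192.531 V=151.213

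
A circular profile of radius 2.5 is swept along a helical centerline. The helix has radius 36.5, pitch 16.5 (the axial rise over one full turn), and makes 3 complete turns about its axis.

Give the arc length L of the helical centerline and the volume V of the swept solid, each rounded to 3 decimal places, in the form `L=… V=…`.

2πR = 2π·36.5 = 229.336264
per-turn = √(229.336264² + 16.5²) = √(52595.1219 + 272.25) = √52867.3719 = 229.929058
L = 3 × 229.929058 = 689.787175
V = π·2.5² × L = 19.634954 × 689.787175 = 13543.939508

L=689.787 V=13543.940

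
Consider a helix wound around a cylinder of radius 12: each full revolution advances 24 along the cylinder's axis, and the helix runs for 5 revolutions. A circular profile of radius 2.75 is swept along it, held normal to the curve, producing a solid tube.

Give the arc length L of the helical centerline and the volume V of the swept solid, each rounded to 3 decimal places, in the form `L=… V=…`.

2πR = 2π·12 = 75.398224
per-turn = √(75.398224² + 24²) = √(5684.8921 + 576) = √6260.8921 = 79.125799
L = 5 × 79.125799 = 395.628997
V = π·2.75² × L = 23.758294 × 395.628997 = 9399.470204

L=395.629 V=9399.470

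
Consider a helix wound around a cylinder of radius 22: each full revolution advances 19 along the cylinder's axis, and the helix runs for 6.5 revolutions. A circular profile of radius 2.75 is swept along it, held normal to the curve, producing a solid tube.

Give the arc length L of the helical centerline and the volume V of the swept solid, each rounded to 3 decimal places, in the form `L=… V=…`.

2πR = 2π·22 = 138.230077
per-turn = √(138.230077² + 19²) = √(19107.5541 + 361) = √19468.5541 = 139.529761
L = 6.5 × 139.529761 = 906.943445
V = π·2.75² × L = 23.758294 × 906.943445 = 21547.429398

L=906.943 V=21547.429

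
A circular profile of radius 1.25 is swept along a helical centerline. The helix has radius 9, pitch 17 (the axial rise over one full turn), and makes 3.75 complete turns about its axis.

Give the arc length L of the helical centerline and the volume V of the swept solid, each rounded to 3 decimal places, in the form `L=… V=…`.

L=221.433 V=1086.955

2πR = 2π·9 = 56.548668
per-turn = √(56.548668² + 17²) = √(3197.7518 + 289) = √3486.7518 = 59.048724
L = 3.75 × 59.048724 = 221.432716
V = π·1.25² × L = 4.908739 × 221.432716 = 1086.955301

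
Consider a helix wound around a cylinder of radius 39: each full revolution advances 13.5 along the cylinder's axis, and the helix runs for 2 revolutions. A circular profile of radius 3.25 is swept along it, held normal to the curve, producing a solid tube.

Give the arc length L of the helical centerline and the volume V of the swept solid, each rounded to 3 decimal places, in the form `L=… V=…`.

L=490.832 V=16287.302

2πR = 2π·39 = 245.044227
per-turn = √(245.044227² + 13.5²) = √(60046.6732 + 182.25) = √60228.9232 = 245.415817
L = 2 × 245.415817 = 490.831634
V = π·3.25² × L = 33.183072 × 490.831634 = 16287.301641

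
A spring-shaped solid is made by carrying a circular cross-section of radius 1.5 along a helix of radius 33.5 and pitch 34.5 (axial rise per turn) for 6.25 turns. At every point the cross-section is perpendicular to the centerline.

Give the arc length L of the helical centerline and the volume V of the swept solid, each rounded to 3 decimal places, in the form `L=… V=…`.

L=1333.096 V=9423.100

2πR = 2π·33.5 = 210.486708
per-turn = √(210.486708² + 34.5²) = √(44304.6542 + 1190.25) = √45494.9042 = 213.295345
L = 6.25 × 213.295345 = 1333.095906
V = π·1.5² × L = 7.068583 × 1333.095906 = 9423.099683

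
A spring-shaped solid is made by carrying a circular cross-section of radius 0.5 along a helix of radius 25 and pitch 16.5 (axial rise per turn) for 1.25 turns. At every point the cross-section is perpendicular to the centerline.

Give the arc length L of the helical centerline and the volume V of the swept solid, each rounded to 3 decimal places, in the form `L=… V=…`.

2πR = 2π·25 = 157.079633
per-turn = √(157.079633² + 16.5²) = √(24674.0110 + 272.25) = √24946.2610 = 157.943854
L = 1.25 × 157.943854 = 197.429817
V = π·0.5² × L = 0.785398 × 197.429817 = 155.061016

L=197.430 V=155.061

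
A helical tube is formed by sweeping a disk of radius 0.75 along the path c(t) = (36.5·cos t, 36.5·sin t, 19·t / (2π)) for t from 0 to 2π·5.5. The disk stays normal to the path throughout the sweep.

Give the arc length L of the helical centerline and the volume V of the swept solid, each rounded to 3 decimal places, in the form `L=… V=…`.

2πR = 2π·36.5 = 229.336264
per-turn = √(229.336264² + 19²) = √(52595.1219 + 361) = √52956.1219 = 230.121972
L = 5.5 × 230.121972 = 1265.670844
V = π·0.75² × L = 1.767146 × 1265.670844 = 2236.625002

L=1265.671 V=2236.625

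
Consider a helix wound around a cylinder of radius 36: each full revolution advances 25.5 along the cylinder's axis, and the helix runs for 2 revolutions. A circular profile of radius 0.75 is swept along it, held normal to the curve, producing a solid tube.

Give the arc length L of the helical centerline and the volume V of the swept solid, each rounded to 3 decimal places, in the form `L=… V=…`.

L=455.255 V=804.502

2πR = 2π·36 = 226.194671
per-turn = √(226.194671² + 25.5²) = √(51164.0292 + 650.25) = √51814.2792 = 227.627501
L = 2 × 227.627501 = 455.255002
V = π·0.75² × L = 1.767146 × 455.255002 = 804.501996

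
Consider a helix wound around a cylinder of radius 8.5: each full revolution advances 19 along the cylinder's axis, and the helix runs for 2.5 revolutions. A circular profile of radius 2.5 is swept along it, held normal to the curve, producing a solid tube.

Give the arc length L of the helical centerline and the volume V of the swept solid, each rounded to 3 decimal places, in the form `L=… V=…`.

L=141.715 V=2782.573

2πR = 2π·8.5 = 53.407075
per-turn = √(53.407075² + 19²) = √(2852.3157 + 361) = √3213.3157 = 56.686115
L = 2.5 × 56.686115 = 141.715288
V = π·2.5² × L = 19.634954 × 141.715288 = 2782.573180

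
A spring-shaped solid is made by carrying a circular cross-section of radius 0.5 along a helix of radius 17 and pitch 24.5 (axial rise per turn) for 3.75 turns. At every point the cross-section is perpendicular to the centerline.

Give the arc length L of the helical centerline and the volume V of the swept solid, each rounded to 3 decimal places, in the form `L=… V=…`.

2πR = 2π·17 = 106.814150
per-turn = √(106.814150² + 24.5²) = √(11409.2627 + 600.25) = √12009.5127 = 109.587922
L = 3.75 × 109.587922 = 410.954708
V = π·0.5² × L = 0.785398 × 410.954708 = 322.763073

L=410.955 V=322.763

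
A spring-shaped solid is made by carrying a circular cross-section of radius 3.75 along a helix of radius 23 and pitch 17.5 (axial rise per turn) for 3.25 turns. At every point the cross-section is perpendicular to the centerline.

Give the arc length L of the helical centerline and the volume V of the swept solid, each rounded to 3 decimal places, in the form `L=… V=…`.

L=473.099 V=20900.884

2πR = 2π·23 = 144.513262
per-turn = √(144.513262² + 17.5²) = √(20884.0829 + 306.25) = √21190.3329 = 145.568997
L = 3.25 × 145.568997 = 473.099241
V = π·3.75² × L = 44.178647 × 473.099241 = 20900.884197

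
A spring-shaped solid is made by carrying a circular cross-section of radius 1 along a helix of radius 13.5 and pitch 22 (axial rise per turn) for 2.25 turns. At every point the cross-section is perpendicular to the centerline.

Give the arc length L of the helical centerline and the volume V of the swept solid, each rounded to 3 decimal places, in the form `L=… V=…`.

L=197.167 V=619.417

2πR = 2π·13.5 = 84.823002
per-turn = √(84.823002² + 22²) = √(7194.9416 + 484) = √7678.9416 = 87.629570
L = 2.25 × 87.629570 = 197.166533
V = π·1² × L = 3.141593 × 197.166533 = 619.416933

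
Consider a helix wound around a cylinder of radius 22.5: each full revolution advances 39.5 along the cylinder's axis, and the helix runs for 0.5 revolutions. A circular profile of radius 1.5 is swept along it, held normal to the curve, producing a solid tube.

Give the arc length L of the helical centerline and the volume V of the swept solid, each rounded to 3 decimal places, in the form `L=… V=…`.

2πR = 2π·22.5 = 141.371669
per-turn = √(141.371669² + 39.5²) = √(19985.9489 + 1560.25) = √21546.1989 = 146.786235
L = 0.5 × 146.786235 = 73.393118
V = π·1.5² × L = 7.068583 × 73.393118 = 518.785379

L=73.393 V=518.785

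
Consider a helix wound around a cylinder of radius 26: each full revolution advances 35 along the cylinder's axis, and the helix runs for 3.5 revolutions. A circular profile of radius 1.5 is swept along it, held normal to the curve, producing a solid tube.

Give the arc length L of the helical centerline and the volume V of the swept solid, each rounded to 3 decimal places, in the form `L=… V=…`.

2πR = 2π·26 = 163.362818
per-turn = √(163.362818² + 35²) = √(26687.4103 + 1225) = √27912.4103 = 167.070076
L = 3.5 × 167.070076 = 584.745266
V = π·1.5² × L = 7.068583 × 584.745266 = 4133.320722

L=584.745 V=4133.321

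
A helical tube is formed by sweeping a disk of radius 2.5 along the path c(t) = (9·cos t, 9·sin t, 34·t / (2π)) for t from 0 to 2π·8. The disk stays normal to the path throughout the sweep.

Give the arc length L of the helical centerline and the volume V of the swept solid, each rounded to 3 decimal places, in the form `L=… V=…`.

2πR = 2π·9 = 56.548668
per-turn = √(56.548668² + 34²) = √(3197.7518 + 1156) = √4353.7518 = 65.982966
L = 8 × 65.982966 = 527.863729
V = π·2.5² × L = 19.634954 × 527.863729 = 10364.580091

L=527.864 V=10364.580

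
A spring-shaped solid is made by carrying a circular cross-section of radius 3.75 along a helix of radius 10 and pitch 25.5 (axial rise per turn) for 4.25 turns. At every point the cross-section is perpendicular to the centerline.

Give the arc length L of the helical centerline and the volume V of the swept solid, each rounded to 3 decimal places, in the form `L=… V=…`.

2πR = 2π·10 = 62.831853
per-turn = √(62.831853² + 25.5²) = √(3947.8418 + 650.25) = √4598.0918 = 67.809231
L = 4.25 × 67.809231 = 288.189230
V = π·3.75² × L = 44.178647 × 288.189230 = 12731.810183

L=288.189 V=12731.810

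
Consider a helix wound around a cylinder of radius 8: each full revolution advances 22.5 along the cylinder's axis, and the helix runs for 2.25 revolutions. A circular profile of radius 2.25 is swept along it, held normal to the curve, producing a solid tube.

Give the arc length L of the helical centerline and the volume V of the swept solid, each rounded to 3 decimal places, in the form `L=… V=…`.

2πR = 2π·8 = 50.265482
per-turn = √(50.265482² + 22.5²) = √(2526.6187 + 506.25) = √3032.8687 = 55.071487
L = 2.25 × 55.071487 = 123.910847
V = π·2.25² × L = 15.904313 × 123.910847 = 1970.716866

L=123.911 V=1970.717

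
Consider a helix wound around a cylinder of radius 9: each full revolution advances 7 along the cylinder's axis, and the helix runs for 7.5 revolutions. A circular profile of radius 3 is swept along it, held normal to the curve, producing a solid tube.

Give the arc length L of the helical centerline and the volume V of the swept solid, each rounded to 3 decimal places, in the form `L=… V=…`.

2πR = 2π·9 = 56.548668
per-turn = √(56.548668² + 7²) = √(3197.7518 + 49) = √3246.7518 = 56.980276
L = 7.5 × 56.980276 = 427.352068
V = π·3² × L = 28.274334 × 427.352068 = 12083.095062

L=427.352 V=12083.095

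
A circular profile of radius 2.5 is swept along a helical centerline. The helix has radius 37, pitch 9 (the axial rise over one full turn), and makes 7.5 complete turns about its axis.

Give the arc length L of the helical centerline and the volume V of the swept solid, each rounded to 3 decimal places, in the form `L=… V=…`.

L=1744.890 V=34260.835

2πR = 2π·37 = 232.477856
per-turn = √(232.477856² + 9²) = √(54045.9537 + 81) = √54126.9537 = 232.652001
L = 7.5 × 232.652001 = 1744.890010
V = π·2.5² × L = 19.634954 × 1744.890010 = 34260.835222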